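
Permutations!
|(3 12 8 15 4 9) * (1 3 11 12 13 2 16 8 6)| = 12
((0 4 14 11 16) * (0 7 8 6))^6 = ((0 4 14 11 16 7 8 6))^6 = (0 8 16 14)(4 6 7 11)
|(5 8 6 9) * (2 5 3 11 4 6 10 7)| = 5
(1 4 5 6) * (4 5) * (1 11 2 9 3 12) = (1 5 6 11 2 9 3 12) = [0, 5, 9, 12, 4, 6, 11, 7, 8, 3, 10, 2, 1]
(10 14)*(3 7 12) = [0, 1, 2, 7, 4, 5, 6, 12, 8, 9, 14, 11, 3, 13, 10] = (3 7 12)(10 14)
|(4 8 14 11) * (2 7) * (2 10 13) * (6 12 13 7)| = 4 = |(2 6 12 13)(4 8 14 11)(7 10)|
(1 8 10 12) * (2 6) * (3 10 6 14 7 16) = (1 8 6 2 14 7 16 3 10 12) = [0, 8, 14, 10, 4, 5, 2, 16, 6, 9, 12, 11, 1, 13, 7, 15, 3]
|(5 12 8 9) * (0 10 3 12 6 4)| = |(0 10 3 12 8 9 5 6 4)| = 9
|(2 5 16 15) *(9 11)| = |(2 5 16 15)(9 11)| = 4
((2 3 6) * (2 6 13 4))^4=(13)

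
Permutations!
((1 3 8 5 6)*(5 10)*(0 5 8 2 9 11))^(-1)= (0 11 9 2 3 1 6 5)(8 10)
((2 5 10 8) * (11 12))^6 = (12)(2 10)(5 8)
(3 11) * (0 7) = [7, 1, 2, 11, 4, 5, 6, 0, 8, 9, 10, 3] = (0 7)(3 11)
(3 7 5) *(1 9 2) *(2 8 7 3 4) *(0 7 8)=(0 7 5 4 2 1 9)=[7, 9, 1, 3, 2, 4, 6, 5, 8, 0]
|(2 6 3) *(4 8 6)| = |(2 4 8 6 3)| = 5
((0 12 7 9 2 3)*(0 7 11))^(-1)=((0 12 11)(2 3 7 9))^(-1)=(0 11 12)(2 9 7 3)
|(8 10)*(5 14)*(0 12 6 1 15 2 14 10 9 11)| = 12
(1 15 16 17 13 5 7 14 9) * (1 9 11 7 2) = (1 15 16 17 13 5 2)(7 14 11) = [0, 15, 1, 3, 4, 2, 6, 14, 8, 9, 10, 7, 12, 5, 11, 16, 17, 13]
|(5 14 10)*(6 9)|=|(5 14 10)(6 9)|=6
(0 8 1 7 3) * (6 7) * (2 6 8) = [2, 8, 6, 0, 4, 5, 7, 3, 1] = (0 2 6 7 3)(1 8)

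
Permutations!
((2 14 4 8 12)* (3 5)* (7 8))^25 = (2 14 4 7 8 12)(3 5)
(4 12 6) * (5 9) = (4 12 6)(5 9) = [0, 1, 2, 3, 12, 9, 4, 7, 8, 5, 10, 11, 6]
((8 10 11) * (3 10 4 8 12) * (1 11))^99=(1 10 3 12 11)(4 8)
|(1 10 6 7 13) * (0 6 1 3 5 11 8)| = 8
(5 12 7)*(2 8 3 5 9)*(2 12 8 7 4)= (2 7 9 12 4)(3 5 8)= [0, 1, 7, 5, 2, 8, 6, 9, 3, 12, 10, 11, 4]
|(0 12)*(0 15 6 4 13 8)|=7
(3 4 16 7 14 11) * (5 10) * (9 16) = (3 4 9 16 7 14 11)(5 10) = [0, 1, 2, 4, 9, 10, 6, 14, 8, 16, 5, 3, 12, 13, 11, 15, 7]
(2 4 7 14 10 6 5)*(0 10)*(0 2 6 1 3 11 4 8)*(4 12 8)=[10, 3, 4, 11, 7, 6, 5, 14, 0, 9, 1, 12, 8, 13, 2]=(0 10 1 3 11 12 8)(2 4 7 14)(5 6)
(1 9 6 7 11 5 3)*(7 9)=(1 7 11 5 3)(6 9)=[0, 7, 2, 1, 4, 3, 9, 11, 8, 6, 10, 5]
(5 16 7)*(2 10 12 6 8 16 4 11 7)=[0, 1, 10, 3, 11, 4, 8, 5, 16, 9, 12, 7, 6, 13, 14, 15, 2]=(2 10 12 6 8 16)(4 11 7 5)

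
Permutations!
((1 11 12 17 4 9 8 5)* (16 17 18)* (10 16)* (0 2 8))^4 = (0 1 10 9 5 18 4 8 12 17 2 11 16)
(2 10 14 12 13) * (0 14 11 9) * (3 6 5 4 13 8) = (0 14 12 8 3 6 5 4 13 2 10 11 9) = [14, 1, 10, 6, 13, 4, 5, 7, 3, 0, 11, 9, 8, 2, 12]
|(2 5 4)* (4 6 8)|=5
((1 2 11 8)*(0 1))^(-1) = (0 8 11 2 1)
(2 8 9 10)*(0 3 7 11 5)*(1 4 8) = (0 3 7 11 5)(1 4 8 9 10 2) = [3, 4, 1, 7, 8, 0, 6, 11, 9, 10, 2, 5]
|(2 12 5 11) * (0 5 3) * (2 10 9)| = 8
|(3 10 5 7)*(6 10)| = |(3 6 10 5 7)| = 5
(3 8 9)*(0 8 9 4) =(0 8 4)(3 9) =[8, 1, 2, 9, 0, 5, 6, 7, 4, 3]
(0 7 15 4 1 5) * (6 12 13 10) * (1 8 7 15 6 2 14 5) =[15, 1, 14, 3, 8, 0, 12, 6, 7, 9, 2, 11, 13, 10, 5, 4] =(0 15 4 8 7 6 12 13 10 2 14 5)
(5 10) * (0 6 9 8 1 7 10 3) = [6, 7, 2, 0, 4, 3, 9, 10, 1, 8, 5] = (0 6 9 8 1 7 10 5 3)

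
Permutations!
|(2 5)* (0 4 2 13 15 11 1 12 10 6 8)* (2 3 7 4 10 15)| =12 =|(0 10 6 8)(1 12 15 11)(2 5 13)(3 7 4)|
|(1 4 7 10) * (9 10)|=|(1 4 7 9 10)|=5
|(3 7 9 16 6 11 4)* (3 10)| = |(3 7 9 16 6 11 4 10)| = 8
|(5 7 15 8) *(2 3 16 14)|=|(2 3 16 14)(5 7 15 8)|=4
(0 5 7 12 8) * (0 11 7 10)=(0 5 10)(7 12 8 11)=[5, 1, 2, 3, 4, 10, 6, 12, 11, 9, 0, 7, 8]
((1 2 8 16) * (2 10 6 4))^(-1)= ((1 10 6 4 2 8 16))^(-1)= (1 16 8 2 4 6 10)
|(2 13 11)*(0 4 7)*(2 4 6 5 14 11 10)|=|(0 6 5 14 11 4 7)(2 13 10)|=21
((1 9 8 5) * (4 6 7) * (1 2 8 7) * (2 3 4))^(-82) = ((1 9 7 2 8 5 3 4 6))^(-82) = (1 6 4 3 5 8 2 7 9)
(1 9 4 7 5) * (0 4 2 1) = [4, 9, 1, 3, 7, 0, 6, 5, 8, 2] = (0 4 7 5)(1 9 2)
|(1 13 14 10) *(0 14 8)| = 6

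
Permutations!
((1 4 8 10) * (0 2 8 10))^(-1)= (0 8 2)(1 10 4)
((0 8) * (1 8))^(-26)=((0 1 8))^(-26)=(0 1 8)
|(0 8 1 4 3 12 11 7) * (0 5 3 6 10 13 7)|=|(0 8 1 4 6 10 13 7 5 3 12 11)|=12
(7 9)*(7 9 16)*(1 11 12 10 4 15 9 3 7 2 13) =(1 11 12 10 4 15 9 3 7 16 2 13) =[0, 11, 13, 7, 15, 5, 6, 16, 8, 3, 4, 12, 10, 1, 14, 9, 2]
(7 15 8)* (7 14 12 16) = [0, 1, 2, 3, 4, 5, 6, 15, 14, 9, 10, 11, 16, 13, 12, 8, 7] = (7 15 8 14 12 16)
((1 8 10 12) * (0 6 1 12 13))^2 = (0 1 10)(6 8 13)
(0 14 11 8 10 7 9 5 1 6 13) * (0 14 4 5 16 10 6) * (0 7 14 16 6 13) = [4, 7, 2, 3, 5, 1, 0, 9, 13, 6, 14, 8, 12, 16, 11, 15, 10] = (0 4 5 1 7 9 6)(8 13 16 10 14 11)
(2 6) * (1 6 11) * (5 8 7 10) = (1 6 2 11)(5 8 7 10) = [0, 6, 11, 3, 4, 8, 2, 10, 7, 9, 5, 1]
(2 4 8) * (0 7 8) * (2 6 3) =(0 7 8 6 3 2 4) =[7, 1, 4, 2, 0, 5, 3, 8, 6]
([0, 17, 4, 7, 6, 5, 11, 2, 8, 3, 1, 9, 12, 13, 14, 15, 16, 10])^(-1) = (1 10 17)(2 7 3 9 11 6 4)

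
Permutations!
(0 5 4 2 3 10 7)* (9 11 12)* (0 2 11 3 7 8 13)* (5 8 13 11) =(0 8 11 12 9 3 10 13)(2 7)(4 5) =[8, 1, 7, 10, 5, 4, 6, 2, 11, 3, 13, 12, 9, 0]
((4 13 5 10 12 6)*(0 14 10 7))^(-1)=((0 14 10 12 6 4 13 5 7))^(-1)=(0 7 5 13 4 6 12 10 14)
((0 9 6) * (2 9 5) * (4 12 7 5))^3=(0 7 9 4 5 6 12 2)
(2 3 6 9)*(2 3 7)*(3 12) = [0, 1, 7, 6, 4, 5, 9, 2, 8, 12, 10, 11, 3] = (2 7)(3 6 9 12)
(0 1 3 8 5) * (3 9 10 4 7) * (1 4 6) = [4, 9, 2, 8, 7, 0, 1, 3, 5, 10, 6] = (0 4 7 3 8 5)(1 9 10 6)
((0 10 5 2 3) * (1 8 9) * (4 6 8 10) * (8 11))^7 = ((0 4 6 11 8 9 1 10 5 2 3))^7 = (0 10 11 3 1 6 2 9 4 5 8)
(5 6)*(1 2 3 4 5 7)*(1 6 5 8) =[0, 2, 3, 4, 8, 5, 7, 6, 1] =(1 2 3 4 8)(6 7)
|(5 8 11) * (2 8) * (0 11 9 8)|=|(0 11 5 2)(8 9)|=4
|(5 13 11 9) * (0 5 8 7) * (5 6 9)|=15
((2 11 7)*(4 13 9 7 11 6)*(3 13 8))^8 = (13)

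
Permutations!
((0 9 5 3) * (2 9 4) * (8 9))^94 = (0 8 3 2 5 4 9)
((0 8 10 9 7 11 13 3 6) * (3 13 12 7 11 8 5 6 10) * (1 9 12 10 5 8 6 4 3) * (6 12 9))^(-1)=(13)(0 6 1 8)(3 4 5)(7 12)(9 10 11)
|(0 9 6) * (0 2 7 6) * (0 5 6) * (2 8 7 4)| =|(0 9 5 6 8 7)(2 4)| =6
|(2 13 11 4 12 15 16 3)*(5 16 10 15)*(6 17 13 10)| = |(2 10 15 6 17 13 11 4 12 5 16 3)| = 12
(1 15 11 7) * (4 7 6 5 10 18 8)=(1 15 11 6 5 10 18 8 4 7)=[0, 15, 2, 3, 7, 10, 5, 1, 4, 9, 18, 6, 12, 13, 14, 11, 16, 17, 8]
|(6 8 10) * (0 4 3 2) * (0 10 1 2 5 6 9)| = 10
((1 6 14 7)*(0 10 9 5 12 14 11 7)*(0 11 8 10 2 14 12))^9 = (0 9 8 1 11 2 5 10 6 7 14)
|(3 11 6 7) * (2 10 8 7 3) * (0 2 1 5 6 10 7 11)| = 21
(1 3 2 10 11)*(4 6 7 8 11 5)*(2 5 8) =(1 3 5 4 6 7 2 10 8 11) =[0, 3, 10, 5, 6, 4, 7, 2, 11, 9, 8, 1]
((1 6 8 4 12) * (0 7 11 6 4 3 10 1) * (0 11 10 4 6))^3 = (0 1 3 11 10 8 12 7 6 4)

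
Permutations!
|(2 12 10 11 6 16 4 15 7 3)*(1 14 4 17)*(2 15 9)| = 33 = |(1 14 4 9 2 12 10 11 6 16 17)(3 15 7)|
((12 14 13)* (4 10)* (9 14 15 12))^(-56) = ((4 10)(9 14 13)(12 15))^(-56) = (15)(9 14 13)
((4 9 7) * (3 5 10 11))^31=(3 11 10 5)(4 9 7)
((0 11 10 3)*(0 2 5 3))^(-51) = ((0 11 10)(2 5 3))^(-51) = (11)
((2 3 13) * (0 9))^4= (2 3 13)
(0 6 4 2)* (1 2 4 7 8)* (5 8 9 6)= [5, 2, 0, 3, 4, 8, 7, 9, 1, 6]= (0 5 8 1 2)(6 7 9)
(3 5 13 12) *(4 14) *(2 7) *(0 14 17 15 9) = (0 14 4 17 15 9)(2 7)(3 5 13 12) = [14, 1, 7, 5, 17, 13, 6, 2, 8, 0, 10, 11, 3, 12, 4, 9, 16, 15]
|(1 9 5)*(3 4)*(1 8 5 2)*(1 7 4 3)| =|(1 9 2 7 4)(5 8)| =10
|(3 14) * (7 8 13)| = |(3 14)(7 8 13)| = 6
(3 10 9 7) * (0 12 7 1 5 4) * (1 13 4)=(0 12 7 3 10 9 13 4)(1 5)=[12, 5, 2, 10, 0, 1, 6, 3, 8, 13, 9, 11, 7, 4]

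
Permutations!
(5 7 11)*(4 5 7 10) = (4 5 10)(7 11) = [0, 1, 2, 3, 5, 10, 6, 11, 8, 9, 4, 7]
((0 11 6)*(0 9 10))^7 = ((0 11 6 9 10))^7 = (0 6 10 11 9)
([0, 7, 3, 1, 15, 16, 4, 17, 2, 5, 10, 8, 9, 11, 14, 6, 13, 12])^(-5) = (1 13 17 8 9 3 16 7 11 12 2 5)(4 15 6)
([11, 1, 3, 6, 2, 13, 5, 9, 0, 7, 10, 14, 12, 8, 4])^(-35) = [3, 1, 8, 0, 13, 14, 11, 9, 2, 7, 10, 6, 12, 4, 5]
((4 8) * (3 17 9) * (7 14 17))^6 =(3 7 14 17 9)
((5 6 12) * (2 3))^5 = (2 3)(5 12 6)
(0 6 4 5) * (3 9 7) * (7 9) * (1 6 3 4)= (9)(0 3 7 4 5)(1 6)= [3, 6, 2, 7, 5, 0, 1, 4, 8, 9]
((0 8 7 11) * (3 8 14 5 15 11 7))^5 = ((0 14 5 15 11)(3 8))^5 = (15)(3 8)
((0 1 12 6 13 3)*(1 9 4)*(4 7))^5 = (0 12 9 6 7 13 4 3 1)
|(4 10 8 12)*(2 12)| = 5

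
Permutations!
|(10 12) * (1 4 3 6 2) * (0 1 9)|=14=|(0 1 4 3 6 2 9)(10 12)|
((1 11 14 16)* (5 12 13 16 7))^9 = (1 11 14 7 5 12 13 16)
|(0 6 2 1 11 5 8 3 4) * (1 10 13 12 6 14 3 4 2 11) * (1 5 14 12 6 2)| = |(0 12 2 10 13 6 11 14 3 1 5 8 4)| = 13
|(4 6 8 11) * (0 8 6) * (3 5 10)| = |(0 8 11 4)(3 5 10)| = 12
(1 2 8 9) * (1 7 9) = (1 2 8)(7 9) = [0, 2, 8, 3, 4, 5, 6, 9, 1, 7]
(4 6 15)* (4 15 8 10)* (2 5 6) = (15)(2 5 6 8 10 4) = [0, 1, 5, 3, 2, 6, 8, 7, 10, 9, 4, 11, 12, 13, 14, 15]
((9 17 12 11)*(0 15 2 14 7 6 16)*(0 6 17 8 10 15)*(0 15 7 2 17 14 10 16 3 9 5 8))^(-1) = ((0 15 17 12 11 5 8 16 6 3 9)(2 10 7 14))^(-1) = (0 9 3 6 16 8 5 11 12 17 15)(2 14 7 10)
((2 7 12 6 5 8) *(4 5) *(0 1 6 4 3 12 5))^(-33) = ((0 1 6 3 12 4)(2 7 5 8))^(-33) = (0 3)(1 12)(2 8 5 7)(4 6)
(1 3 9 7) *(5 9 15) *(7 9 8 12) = (1 3 15 5 8 12 7) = [0, 3, 2, 15, 4, 8, 6, 1, 12, 9, 10, 11, 7, 13, 14, 5]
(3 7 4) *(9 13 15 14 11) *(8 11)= [0, 1, 2, 7, 3, 5, 6, 4, 11, 13, 10, 9, 12, 15, 8, 14]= (3 7 4)(8 11 9 13 15 14)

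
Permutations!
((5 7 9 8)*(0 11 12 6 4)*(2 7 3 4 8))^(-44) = (0 8)(2 7 9)(3 12)(4 6)(5 11)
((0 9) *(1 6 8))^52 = (9)(1 6 8)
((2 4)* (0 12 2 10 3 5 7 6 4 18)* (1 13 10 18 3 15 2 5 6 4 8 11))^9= (0 7)(4 12)(5 18)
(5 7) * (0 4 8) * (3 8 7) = [4, 1, 2, 8, 7, 3, 6, 5, 0] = (0 4 7 5 3 8)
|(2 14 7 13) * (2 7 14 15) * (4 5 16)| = |(2 15)(4 5 16)(7 13)| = 6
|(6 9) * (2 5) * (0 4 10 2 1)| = 6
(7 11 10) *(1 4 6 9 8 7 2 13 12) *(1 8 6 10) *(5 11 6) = (1 4 10 2 13 12 8 7 6 9 5 11) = [0, 4, 13, 3, 10, 11, 9, 6, 7, 5, 2, 1, 8, 12]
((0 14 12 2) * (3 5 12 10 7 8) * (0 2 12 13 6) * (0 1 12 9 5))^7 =(0 14 10 7 8 3)(1 12 9 5 13 6) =((0 14 10 7 8 3)(1 12 9 5 13 6))^7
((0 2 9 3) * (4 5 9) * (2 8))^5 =(0 9 4 8 3 5 2)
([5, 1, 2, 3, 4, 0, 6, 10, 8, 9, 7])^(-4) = (10)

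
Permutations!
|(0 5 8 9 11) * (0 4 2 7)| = 8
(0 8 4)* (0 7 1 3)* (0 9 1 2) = (0 8 4 7 2)(1 3 9) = [8, 3, 0, 9, 7, 5, 6, 2, 4, 1]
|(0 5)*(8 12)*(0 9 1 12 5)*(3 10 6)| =15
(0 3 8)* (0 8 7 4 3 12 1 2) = (0 12 1 2)(3 7 4) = [12, 2, 0, 7, 3, 5, 6, 4, 8, 9, 10, 11, 1]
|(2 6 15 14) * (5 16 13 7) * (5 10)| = 20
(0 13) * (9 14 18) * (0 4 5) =(0 13 4 5)(9 14 18) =[13, 1, 2, 3, 5, 0, 6, 7, 8, 14, 10, 11, 12, 4, 18, 15, 16, 17, 9]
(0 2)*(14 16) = (0 2)(14 16) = [2, 1, 0, 3, 4, 5, 6, 7, 8, 9, 10, 11, 12, 13, 16, 15, 14]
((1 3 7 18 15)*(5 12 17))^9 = (1 15 18 7 3)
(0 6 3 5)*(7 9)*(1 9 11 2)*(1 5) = [6, 9, 5, 1, 4, 0, 3, 11, 8, 7, 10, 2] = (0 6 3 1 9 7 11 2 5)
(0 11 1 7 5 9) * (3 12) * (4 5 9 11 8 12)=[8, 7, 2, 4, 5, 11, 6, 9, 12, 0, 10, 1, 3]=(0 8 12 3 4 5 11 1 7 9)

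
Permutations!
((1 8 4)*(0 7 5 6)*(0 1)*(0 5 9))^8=(0 9 7)(1 5 8 6 4)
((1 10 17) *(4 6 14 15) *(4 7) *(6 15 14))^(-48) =((1 10 17)(4 15 7))^(-48) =(17)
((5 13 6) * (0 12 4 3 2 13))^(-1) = ((0 12 4 3 2 13 6 5))^(-1) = (0 5 6 13 2 3 4 12)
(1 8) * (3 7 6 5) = (1 8)(3 7 6 5) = [0, 8, 2, 7, 4, 3, 5, 6, 1]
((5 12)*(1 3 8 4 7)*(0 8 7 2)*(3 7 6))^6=(12)(0 4)(2 8)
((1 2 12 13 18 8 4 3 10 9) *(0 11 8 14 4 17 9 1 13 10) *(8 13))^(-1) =((0 11 13 18 14 4 3)(1 2 12 10)(8 17 9))^(-1) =(0 3 4 14 18 13 11)(1 10 12 2)(8 9 17)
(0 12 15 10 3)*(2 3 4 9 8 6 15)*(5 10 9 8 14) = (0 12 2 3)(4 8 6 15 9 14 5 10) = [12, 1, 3, 0, 8, 10, 15, 7, 6, 14, 4, 11, 2, 13, 5, 9]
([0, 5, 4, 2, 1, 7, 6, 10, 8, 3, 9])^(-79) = [0, 5, 4, 2, 1, 7, 6, 10, 8, 3, 9]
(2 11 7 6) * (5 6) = (2 11 7 5 6) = [0, 1, 11, 3, 4, 6, 2, 5, 8, 9, 10, 7]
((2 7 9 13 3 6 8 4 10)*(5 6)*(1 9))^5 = (1 6 7 5 2 3 10 13 4 9 8)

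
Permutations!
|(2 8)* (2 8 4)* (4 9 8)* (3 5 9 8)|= 3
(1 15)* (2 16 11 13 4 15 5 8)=(1 5 8 2 16 11 13 4 15)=[0, 5, 16, 3, 15, 8, 6, 7, 2, 9, 10, 13, 12, 4, 14, 1, 11]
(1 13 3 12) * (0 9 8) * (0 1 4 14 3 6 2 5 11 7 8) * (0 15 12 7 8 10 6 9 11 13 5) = (0 11 8 1 5 13 9 15 12 4 14 3 7 10 6 2) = [11, 5, 0, 7, 14, 13, 2, 10, 1, 15, 6, 8, 4, 9, 3, 12]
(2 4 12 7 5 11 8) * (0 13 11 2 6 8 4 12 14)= (0 13 11 4 14)(2 12 7 5)(6 8)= [13, 1, 12, 3, 14, 2, 8, 5, 6, 9, 10, 4, 7, 11, 0]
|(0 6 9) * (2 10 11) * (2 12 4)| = |(0 6 9)(2 10 11 12 4)| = 15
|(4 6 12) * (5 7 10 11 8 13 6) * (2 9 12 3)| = 12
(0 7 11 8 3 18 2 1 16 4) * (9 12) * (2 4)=(0 7 11 8 3 18 4)(1 16 2)(9 12)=[7, 16, 1, 18, 0, 5, 6, 11, 3, 12, 10, 8, 9, 13, 14, 15, 2, 17, 4]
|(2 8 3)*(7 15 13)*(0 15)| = |(0 15 13 7)(2 8 3)| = 12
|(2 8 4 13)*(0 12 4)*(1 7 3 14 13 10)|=|(0 12 4 10 1 7 3 14 13 2 8)|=11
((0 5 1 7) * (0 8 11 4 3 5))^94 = (1 11 5 8 3 7 4)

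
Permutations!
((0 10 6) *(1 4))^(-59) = ((0 10 6)(1 4))^(-59) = (0 10 6)(1 4)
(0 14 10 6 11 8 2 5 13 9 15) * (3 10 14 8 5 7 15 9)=(0 8 2 7 15)(3 10 6 11 5 13)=[8, 1, 7, 10, 4, 13, 11, 15, 2, 9, 6, 5, 12, 3, 14, 0]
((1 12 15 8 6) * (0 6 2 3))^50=(0 1 15 2)(3 6 12 8)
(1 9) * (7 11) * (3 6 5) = (1 9)(3 6 5)(7 11) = [0, 9, 2, 6, 4, 3, 5, 11, 8, 1, 10, 7]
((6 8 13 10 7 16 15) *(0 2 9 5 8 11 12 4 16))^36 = ((0 2 9 5 8 13 10 7)(4 16 15 6 11 12))^36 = (16)(0 8)(2 13)(5 7)(9 10)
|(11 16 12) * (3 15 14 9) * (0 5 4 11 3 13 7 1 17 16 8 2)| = 30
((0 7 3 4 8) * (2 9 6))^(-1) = ((0 7 3 4 8)(2 9 6))^(-1) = (0 8 4 3 7)(2 6 9)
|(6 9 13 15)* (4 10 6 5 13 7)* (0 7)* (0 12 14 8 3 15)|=13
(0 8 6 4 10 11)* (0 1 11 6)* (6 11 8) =(0 6 4 10 11 1 8) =[6, 8, 2, 3, 10, 5, 4, 7, 0, 9, 11, 1]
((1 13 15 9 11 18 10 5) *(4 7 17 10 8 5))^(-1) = (1 5 8 18 11 9 15 13)(4 10 17 7)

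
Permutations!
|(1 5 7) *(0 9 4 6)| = |(0 9 4 6)(1 5 7)| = 12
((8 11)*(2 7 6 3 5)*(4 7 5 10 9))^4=(11)(3 7 9)(4 10 6)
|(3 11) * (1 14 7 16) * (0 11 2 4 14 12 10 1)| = |(0 11 3 2 4 14 7 16)(1 12 10)| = 24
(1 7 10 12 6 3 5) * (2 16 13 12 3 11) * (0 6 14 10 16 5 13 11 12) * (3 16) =(0 6 12 14 10 16 11 2 5 1 7 3 13) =[6, 7, 5, 13, 4, 1, 12, 3, 8, 9, 16, 2, 14, 0, 10, 15, 11]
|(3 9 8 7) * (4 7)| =5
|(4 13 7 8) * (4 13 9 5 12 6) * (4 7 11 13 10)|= |(4 9 5 12 6 7 8 10)(11 13)|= 8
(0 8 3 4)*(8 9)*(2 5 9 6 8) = (0 6 8 3 4)(2 5 9) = [6, 1, 5, 4, 0, 9, 8, 7, 3, 2]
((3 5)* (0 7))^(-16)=((0 7)(3 5))^(-16)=(7)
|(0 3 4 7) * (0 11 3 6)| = |(0 6)(3 4 7 11)| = 4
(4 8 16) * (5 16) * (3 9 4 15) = (3 9 4 8 5 16 15) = [0, 1, 2, 9, 8, 16, 6, 7, 5, 4, 10, 11, 12, 13, 14, 3, 15]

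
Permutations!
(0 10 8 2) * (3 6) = (0 10 8 2)(3 6) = [10, 1, 0, 6, 4, 5, 3, 7, 2, 9, 8]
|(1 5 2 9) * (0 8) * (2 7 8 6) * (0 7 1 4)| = 10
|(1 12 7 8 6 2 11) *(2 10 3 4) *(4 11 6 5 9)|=12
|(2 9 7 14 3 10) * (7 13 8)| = 8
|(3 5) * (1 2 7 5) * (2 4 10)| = 7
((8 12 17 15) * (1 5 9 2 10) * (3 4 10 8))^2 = (1 9 8 17 3 10 5 2 12 15 4)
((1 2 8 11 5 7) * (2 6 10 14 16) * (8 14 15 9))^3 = (16)(1 15 11)(5 6 9)(7 10 8)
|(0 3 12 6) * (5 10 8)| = |(0 3 12 6)(5 10 8)| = 12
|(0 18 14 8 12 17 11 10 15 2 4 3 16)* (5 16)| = 14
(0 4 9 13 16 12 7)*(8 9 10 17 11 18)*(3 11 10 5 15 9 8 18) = (18)(0 4 5 15 9 13 16 12 7)(3 11)(10 17) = [4, 1, 2, 11, 5, 15, 6, 0, 8, 13, 17, 3, 7, 16, 14, 9, 12, 10, 18]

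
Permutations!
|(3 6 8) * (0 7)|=|(0 7)(3 6 8)|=6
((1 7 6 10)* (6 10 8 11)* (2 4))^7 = ((1 7 10)(2 4)(6 8 11))^7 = (1 7 10)(2 4)(6 8 11)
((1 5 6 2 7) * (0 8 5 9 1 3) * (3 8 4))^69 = ((0 4 3)(1 9)(2 7 8 5 6))^69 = (1 9)(2 6 5 8 7)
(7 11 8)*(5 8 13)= (5 8 7 11 13)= [0, 1, 2, 3, 4, 8, 6, 11, 7, 9, 10, 13, 12, 5]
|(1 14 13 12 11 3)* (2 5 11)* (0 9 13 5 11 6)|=|(0 9 13 12 2 11 3 1 14 5 6)|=11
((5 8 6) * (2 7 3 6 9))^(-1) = (2 9 8 5 6 3 7)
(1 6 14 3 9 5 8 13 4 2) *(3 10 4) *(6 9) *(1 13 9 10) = [0, 10, 13, 6, 2, 8, 14, 7, 9, 5, 4, 11, 12, 3, 1] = (1 10 4 2 13 3 6 14)(5 8 9)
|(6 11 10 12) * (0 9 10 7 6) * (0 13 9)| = 12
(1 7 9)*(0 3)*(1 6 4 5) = (0 3)(1 7 9 6 4 5) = [3, 7, 2, 0, 5, 1, 4, 9, 8, 6]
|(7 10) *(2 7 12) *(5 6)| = 4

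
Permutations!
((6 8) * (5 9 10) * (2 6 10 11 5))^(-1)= (2 10 8 6)(5 11 9)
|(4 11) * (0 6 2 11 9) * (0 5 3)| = 8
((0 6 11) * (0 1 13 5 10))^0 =(13)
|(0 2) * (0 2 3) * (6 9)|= |(0 3)(6 9)|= 2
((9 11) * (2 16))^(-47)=(2 16)(9 11)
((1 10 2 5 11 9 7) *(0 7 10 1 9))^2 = ((0 7 9 10 2 5 11))^2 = (0 9 2 11 7 10 5)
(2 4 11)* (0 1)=(0 1)(2 4 11)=[1, 0, 4, 3, 11, 5, 6, 7, 8, 9, 10, 2]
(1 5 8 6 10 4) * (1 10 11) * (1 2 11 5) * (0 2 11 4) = (11)(0 2 4 10)(5 8 6) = [2, 1, 4, 3, 10, 8, 5, 7, 6, 9, 0, 11]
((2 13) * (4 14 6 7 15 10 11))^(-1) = ((2 13)(4 14 6 7 15 10 11))^(-1) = (2 13)(4 11 10 15 7 6 14)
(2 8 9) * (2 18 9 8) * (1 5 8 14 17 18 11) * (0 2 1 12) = (0 2 1 5 8 14 17 18 9 11 12) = [2, 5, 1, 3, 4, 8, 6, 7, 14, 11, 10, 12, 0, 13, 17, 15, 16, 18, 9]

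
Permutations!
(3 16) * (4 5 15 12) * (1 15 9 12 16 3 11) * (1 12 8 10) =(1 15 16 11 12 4 5 9 8 10) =[0, 15, 2, 3, 5, 9, 6, 7, 10, 8, 1, 12, 4, 13, 14, 16, 11]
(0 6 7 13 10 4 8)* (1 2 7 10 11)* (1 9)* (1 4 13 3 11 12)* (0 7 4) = (0 6 10 13 12 1 2 4 8 7 3 11 9) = [6, 2, 4, 11, 8, 5, 10, 3, 7, 0, 13, 9, 1, 12]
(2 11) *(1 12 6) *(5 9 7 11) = (1 12 6)(2 5 9 7 11) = [0, 12, 5, 3, 4, 9, 1, 11, 8, 7, 10, 2, 6]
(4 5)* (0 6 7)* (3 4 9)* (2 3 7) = (0 6 2 3 4 5 9 7) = [6, 1, 3, 4, 5, 9, 2, 0, 8, 7]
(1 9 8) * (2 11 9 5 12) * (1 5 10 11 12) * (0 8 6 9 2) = (0 8 5 1 10 11 2 12)(6 9) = [8, 10, 12, 3, 4, 1, 9, 7, 5, 6, 11, 2, 0]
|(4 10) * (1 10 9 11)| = |(1 10 4 9 11)| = 5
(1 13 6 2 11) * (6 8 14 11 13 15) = (1 15 6 2 13 8 14 11) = [0, 15, 13, 3, 4, 5, 2, 7, 14, 9, 10, 1, 12, 8, 11, 6]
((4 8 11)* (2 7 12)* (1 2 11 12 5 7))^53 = (1 2)(4 8 12 11)(5 7)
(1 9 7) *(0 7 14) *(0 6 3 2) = (0 7 1 9 14 6 3 2) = [7, 9, 0, 2, 4, 5, 3, 1, 8, 14, 10, 11, 12, 13, 6]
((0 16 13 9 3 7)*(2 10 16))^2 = (0 10 13 3)(2 16 9 7)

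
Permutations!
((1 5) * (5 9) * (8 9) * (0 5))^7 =(0 1 9 5 8)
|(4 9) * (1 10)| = |(1 10)(4 9)| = 2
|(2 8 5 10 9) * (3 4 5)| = |(2 8 3 4 5 10 9)| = 7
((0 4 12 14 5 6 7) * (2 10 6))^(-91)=(0 7 6 10 2 5 14 12 4)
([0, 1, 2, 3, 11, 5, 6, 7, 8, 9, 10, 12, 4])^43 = [0, 1, 2, 3, 11, 5, 6, 7, 8, 9, 10, 12, 4]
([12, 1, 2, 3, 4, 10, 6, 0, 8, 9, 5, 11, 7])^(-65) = (0 12 7)(5 10)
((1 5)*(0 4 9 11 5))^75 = ((0 4 9 11 5 1))^75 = (0 11)(1 9)(4 5)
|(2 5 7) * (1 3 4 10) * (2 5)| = 4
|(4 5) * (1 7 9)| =6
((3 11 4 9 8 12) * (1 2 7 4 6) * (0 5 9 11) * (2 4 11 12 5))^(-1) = (0 3 12 4 1 6 11 7 2)(5 8 9)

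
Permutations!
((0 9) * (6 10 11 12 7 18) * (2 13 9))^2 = (0 13)(2 9)(6 11 7)(10 12 18)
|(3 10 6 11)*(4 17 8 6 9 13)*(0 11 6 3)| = |(0 11)(3 10 9 13 4 17 8)| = 14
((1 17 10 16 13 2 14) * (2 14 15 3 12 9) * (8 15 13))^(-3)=(1 2 3 16)(8 17 13 12)(9 15 10 14)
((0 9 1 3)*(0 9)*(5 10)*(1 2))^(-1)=((1 3 9 2)(5 10))^(-1)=(1 2 9 3)(5 10)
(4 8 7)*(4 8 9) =[0, 1, 2, 3, 9, 5, 6, 8, 7, 4] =(4 9)(7 8)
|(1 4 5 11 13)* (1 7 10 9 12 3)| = |(1 4 5 11 13 7 10 9 12 3)| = 10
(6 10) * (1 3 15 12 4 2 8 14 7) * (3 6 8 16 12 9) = [0, 6, 16, 15, 2, 5, 10, 1, 14, 3, 8, 11, 4, 13, 7, 9, 12] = (1 6 10 8 14 7)(2 16 12 4)(3 15 9)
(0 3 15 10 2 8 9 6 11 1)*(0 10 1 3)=(1 10 2 8 9 6 11 3 15)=[0, 10, 8, 15, 4, 5, 11, 7, 9, 6, 2, 3, 12, 13, 14, 1]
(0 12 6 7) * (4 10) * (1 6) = (0 12 1 6 7)(4 10) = [12, 6, 2, 3, 10, 5, 7, 0, 8, 9, 4, 11, 1]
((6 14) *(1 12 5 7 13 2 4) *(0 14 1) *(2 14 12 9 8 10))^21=((0 12 5 7 13 14 6 1 9 8 10 2 4))^21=(0 9 7 2 6 12 8 13 4 1 5 10 14)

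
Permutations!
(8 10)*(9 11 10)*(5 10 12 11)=(5 10 8 9)(11 12)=[0, 1, 2, 3, 4, 10, 6, 7, 9, 5, 8, 12, 11]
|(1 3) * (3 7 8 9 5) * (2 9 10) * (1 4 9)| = 20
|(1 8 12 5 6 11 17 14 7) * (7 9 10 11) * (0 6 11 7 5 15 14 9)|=13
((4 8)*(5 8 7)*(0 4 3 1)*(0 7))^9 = ((0 4)(1 7 5 8 3))^9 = (0 4)(1 3 8 5 7)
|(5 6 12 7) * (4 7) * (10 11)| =|(4 7 5 6 12)(10 11)| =10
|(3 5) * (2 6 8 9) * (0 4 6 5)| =|(0 4 6 8 9 2 5 3)| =8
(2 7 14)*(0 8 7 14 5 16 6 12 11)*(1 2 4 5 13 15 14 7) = (0 8 1 2 7 13 15 14 4 5 16 6 12 11) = [8, 2, 7, 3, 5, 16, 12, 13, 1, 9, 10, 0, 11, 15, 4, 14, 6]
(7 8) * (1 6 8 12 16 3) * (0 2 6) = (0 2 6 8 7 12 16 3 1) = [2, 0, 6, 1, 4, 5, 8, 12, 7, 9, 10, 11, 16, 13, 14, 15, 3]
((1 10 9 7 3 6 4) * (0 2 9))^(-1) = ((0 2 9 7 3 6 4 1 10))^(-1) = (0 10 1 4 6 3 7 9 2)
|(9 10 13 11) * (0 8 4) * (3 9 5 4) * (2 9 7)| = 11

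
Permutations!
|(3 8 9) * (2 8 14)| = |(2 8 9 3 14)| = 5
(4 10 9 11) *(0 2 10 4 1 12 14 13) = (0 2 10 9 11 1 12 14 13) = [2, 12, 10, 3, 4, 5, 6, 7, 8, 11, 9, 1, 14, 0, 13]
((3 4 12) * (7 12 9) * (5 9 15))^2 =((3 4 15 5 9 7 12))^2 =(3 15 9 12 4 5 7)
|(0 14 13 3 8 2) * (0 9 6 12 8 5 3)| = 30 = |(0 14 13)(2 9 6 12 8)(3 5)|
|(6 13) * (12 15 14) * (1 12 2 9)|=6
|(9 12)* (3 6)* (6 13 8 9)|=|(3 13 8 9 12 6)|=6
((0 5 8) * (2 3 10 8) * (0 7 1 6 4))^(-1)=(0 4 6 1 7 8 10 3 2 5)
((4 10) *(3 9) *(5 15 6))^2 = ((3 9)(4 10)(5 15 6))^2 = (5 6 15)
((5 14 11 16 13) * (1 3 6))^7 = (1 3 6)(5 11 13 14 16)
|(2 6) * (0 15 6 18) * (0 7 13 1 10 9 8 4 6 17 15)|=10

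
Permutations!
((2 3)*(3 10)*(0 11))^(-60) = ((0 11)(2 10 3))^(-60) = (11)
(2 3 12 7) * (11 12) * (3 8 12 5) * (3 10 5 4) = (2 8 12 7)(3 11 4)(5 10) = [0, 1, 8, 11, 3, 10, 6, 2, 12, 9, 5, 4, 7]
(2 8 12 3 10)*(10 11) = (2 8 12 3 11 10) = [0, 1, 8, 11, 4, 5, 6, 7, 12, 9, 2, 10, 3]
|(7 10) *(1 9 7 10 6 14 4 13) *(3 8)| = |(1 9 7 6 14 4 13)(3 8)| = 14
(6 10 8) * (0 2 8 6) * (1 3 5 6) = (0 2 8)(1 3 5 6 10) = [2, 3, 8, 5, 4, 6, 10, 7, 0, 9, 1]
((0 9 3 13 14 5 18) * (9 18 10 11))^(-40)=(18)(3 14 10 9 13 5 11)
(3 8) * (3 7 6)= (3 8 7 6)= [0, 1, 2, 8, 4, 5, 3, 6, 7]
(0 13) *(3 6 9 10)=[13, 1, 2, 6, 4, 5, 9, 7, 8, 10, 3, 11, 12, 0]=(0 13)(3 6 9 10)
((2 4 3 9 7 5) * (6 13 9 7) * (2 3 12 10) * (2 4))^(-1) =(3 5 7)(4 10 12)(6 9 13)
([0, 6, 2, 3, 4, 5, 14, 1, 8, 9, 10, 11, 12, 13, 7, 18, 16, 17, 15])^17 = (1 6 14 7)(15 18)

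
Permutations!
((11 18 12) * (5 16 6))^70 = ((5 16 6)(11 18 12))^70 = (5 16 6)(11 18 12)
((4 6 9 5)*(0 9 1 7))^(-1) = (0 7 1 6 4 5 9)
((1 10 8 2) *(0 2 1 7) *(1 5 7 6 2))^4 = ((0 1 10 8 5 7)(2 6))^4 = (0 5 10)(1 7 8)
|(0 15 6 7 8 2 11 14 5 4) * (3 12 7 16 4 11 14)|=40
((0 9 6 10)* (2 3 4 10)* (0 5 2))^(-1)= ((0 9 6)(2 3 4 10 5))^(-1)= (0 6 9)(2 5 10 4 3)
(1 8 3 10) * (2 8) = (1 2 8 3 10) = [0, 2, 8, 10, 4, 5, 6, 7, 3, 9, 1]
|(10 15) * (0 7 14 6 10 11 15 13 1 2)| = |(0 7 14 6 10 13 1 2)(11 15)| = 8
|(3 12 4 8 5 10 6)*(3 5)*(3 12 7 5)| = |(3 7 5 10 6)(4 8 12)| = 15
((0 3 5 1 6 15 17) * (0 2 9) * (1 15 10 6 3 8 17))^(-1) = (0 9 2 17 8)(1 15 5 3)(6 10)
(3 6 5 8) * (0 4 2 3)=(0 4 2 3 6 5 8)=[4, 1, 3, 6, 2, 8, 5, 7, 0]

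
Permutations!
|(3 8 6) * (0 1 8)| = 5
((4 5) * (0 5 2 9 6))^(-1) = ((0 5 4 2 9 6))^(-1) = (0 6 9 2 4 5)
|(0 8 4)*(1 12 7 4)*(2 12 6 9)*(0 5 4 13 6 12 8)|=|(1 12 7 13 6 9 2 8)(4 5)|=8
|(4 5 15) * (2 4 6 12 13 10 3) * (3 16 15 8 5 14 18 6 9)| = 12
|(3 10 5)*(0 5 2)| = 5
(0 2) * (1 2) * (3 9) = [1, 2, 0, 9, 4, 5, 6, 7, 8, 3] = (0 1 2)(3 9)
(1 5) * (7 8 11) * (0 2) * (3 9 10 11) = (0 2)(1 5)(3 9 10 11 7 8) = [2, 5, 0, 9, 4, 1, 6, 8, 3, 10, 11, 7]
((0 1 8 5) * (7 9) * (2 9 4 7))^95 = ((0 1 8 5)(2 9)(4 7))^95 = (0 5 8 1)(2 9)(4 7)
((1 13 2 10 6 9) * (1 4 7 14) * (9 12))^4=(1 6 7 2 9)(4 13 12 14 10)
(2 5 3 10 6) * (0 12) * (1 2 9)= [12, 2, 5, 10, 4, 3, 9, 7, 8, 1, 6, 11, 0]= (0 12)(1 2 5 3 10 6 9)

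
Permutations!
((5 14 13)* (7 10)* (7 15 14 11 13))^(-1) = ((5 11 13)(7 10 15 14))^(-1) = (5 13 11)(7 14 15 10)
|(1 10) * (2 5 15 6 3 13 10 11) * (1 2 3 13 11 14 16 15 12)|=|(1 14 16 15 6 13 10 2 5 12)(3 11)|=10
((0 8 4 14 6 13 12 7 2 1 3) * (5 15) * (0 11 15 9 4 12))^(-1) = (0 13 6 14 4 9 5 15 11 3 1 2 7 12 8)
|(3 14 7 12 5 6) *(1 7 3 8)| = 6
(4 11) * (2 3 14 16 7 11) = [0, 1, 3, 14, 2, 5, 6, 11, 8, 9, 10, 4, 12, 13, 16, 15, 7] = (2 3 14 16 7 11 4)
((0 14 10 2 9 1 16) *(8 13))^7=(16)(8 13)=((0 14 10 2 9 1 16)(8 13))^7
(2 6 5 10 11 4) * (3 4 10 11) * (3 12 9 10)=[0, 1, 6, 4, 2, 11, 5, 7, 8, 10, 12, 3, 9]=(2 6 5 11 3 4)(9 10 12)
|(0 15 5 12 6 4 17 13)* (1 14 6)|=10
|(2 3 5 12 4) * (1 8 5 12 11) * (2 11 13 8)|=6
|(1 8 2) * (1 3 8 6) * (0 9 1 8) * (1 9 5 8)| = 10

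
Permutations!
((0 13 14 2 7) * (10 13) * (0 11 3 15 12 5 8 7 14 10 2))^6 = (3 11 7 8 5 12 15)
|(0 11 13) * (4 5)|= |(0 11 13)(4 5)|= 6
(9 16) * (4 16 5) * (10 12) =(4 16 9 5)(10 12) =[0, 1, 2, 3, 16, 4, 6, 7, 8, 5, 12, 11, 10, 13, 14, 15, 9]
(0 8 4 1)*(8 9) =[9, 0, 2, 3, 1, 5, 6, 7, 4, 8] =(0 9 8 4 1)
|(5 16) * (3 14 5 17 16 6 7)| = 10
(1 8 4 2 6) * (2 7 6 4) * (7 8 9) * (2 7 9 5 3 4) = [0, 5, 2, 4, 8, 3, 1, 6, 7, 9] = (9)(1 5 3 4 8 7 6)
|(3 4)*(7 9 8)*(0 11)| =6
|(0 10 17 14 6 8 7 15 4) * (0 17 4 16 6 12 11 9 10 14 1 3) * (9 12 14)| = |(0 9 10 4 17 1 3)(6 8 7 15 16)(11 12)| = 70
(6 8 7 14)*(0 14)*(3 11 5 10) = (0 14 6 8 7)(3 11 5 10) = [14, 1, 2, 11, 4, 10, 8, 0, 7, 9, 3, 5, 12, 13, 6]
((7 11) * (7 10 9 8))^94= (7 8 9 10 11)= ((7 11 10 9 8))^94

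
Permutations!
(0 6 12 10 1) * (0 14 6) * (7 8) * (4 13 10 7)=(1 14 6 12 7 8 4 13 10)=[0, 14, 2, 3, 13, 5, 12, 8, 4, 9, 1, 11, 7, 10, 6]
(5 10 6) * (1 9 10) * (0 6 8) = (0 6 5 1 9 10 8) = [6, 9, 2, 3, 4, 1, 5, 7, 0, 10, 8]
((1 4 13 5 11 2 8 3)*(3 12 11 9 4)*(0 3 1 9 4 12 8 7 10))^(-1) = (0 10 7 2 11 12 9 3)(4 5 13)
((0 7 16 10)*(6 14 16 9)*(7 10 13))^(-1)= (0 10)(6 9 7 13 16 14)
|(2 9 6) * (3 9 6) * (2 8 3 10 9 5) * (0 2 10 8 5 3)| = |(0 2 6 5 10 9 8)| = 7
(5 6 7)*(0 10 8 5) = [10, 1, 2, 3, 4, 6, 7, 0, 5, 9, 8] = (0 10 8 5 6 7)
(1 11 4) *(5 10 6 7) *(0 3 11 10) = (0 3 11 4 1 10 6 7 5) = [3, 10, 2, 11, 1, 0, 7, 5, 8, 9, 6, 4]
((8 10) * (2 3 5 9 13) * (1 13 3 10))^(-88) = (1 2 8 13 10)(3 9 5)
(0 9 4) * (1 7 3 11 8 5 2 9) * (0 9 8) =(0 1 7 3 11)(2 8 5)(4 9) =[1, 7, 8, 11, 9, 2, 6, 3, 5, 4, 10, 0]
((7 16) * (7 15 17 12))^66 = (7 16 15 17 12)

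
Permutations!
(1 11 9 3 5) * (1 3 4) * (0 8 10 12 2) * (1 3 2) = [8, 11, 0, 5, 3, 2, 6, 7, 10, 4, 12, 9, 1] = (0 8 10 12 1 11 9 4 3 5 2)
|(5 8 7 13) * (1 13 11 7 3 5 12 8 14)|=|(1 13 12 8 3 5 14)(7 11)|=14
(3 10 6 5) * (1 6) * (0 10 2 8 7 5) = (0 10 1 6)(2 8 7 5 3) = [10, 6, 8, 2, 4, 3, 0, 5, 7, 9, 1]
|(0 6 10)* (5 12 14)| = 3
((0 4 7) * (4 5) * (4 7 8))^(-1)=(0 7 5)(4 8)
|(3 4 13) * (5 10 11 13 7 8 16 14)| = |(3 4 7 8 16 14 5 10 11 13)| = 10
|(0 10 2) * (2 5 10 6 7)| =4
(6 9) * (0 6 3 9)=[6, 1, 2, 9, 4, 5, 0, 7, 8, 3]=(0 6)(3 9)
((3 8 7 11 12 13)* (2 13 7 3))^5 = (2 13)(3 8)(7 12 11)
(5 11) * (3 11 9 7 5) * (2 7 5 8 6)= [0, 1, 7, 11, 4, 9, 2, 8, 6, 5, 10, 3]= (2 7 8 6)(3 11)(5 9)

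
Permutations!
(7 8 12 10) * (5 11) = (5 11)(7 8 12 10) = [0, 1, 2, 3, 4, 11, 6, 8, 12, 9, 7, 5, 10]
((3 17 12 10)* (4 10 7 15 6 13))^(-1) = ((3 17 12 7 15 6 13 4 10))^(-1) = (3 10 4 13 6 15 7 12 17)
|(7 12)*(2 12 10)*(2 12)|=3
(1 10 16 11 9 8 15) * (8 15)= (1 10 16 11 9 15)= [0, 10, 2, 3, 4, 5, 6, 7, 8, 15, 16, 9, 12, 13, 14, 1, 11]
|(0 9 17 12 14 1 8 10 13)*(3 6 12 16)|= |(0 9 17 16 3 6 12 14 1 8 10 13)|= 12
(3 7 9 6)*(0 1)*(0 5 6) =(0 1 5 6 3 7 9) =[1, 5, 2, 7, 4, 6, 3, 9, 8, 0]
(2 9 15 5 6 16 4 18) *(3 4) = [0, 1, 9, 4, 18, 6, 16, 7, 8, 15, 10, 11, 12, 13, 14, 5, 3, 17, 2] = (2 9 15 5 6 16 3 4 18)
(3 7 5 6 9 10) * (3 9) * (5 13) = (3 7 13 5 6)(9 10) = [0, 1, 2, 7, 4, 6, 3, 13, 8, 10, 9, 11, 12, 5]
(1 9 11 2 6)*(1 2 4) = (1 9 11 4)(2 6) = [0, 9, 6, 3, 1, 5, 2, 7, 8, 11, 10, 4]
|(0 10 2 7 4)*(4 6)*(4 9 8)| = |(0 10 2 7 6 9 8 4)| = 8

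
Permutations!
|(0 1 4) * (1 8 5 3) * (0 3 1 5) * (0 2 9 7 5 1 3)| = |(0 8 2 9 7 5 3 1 4)| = 9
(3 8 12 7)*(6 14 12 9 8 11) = [0, 1, 2, 11, 4, 5, 14, 3, 9, 8, 10, 6, 7, 13, 12] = (3 11 6 14 12 7)(8 9)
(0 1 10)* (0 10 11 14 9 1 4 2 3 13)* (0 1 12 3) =[4, 11, 0, 13, 2, 5, 6, 7, 8, 12, 10, 14, 3, 1, 9] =(0 4 2)(1 11 14 9 12 3 13)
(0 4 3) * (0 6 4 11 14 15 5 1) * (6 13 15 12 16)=(0 11 14 12 16 6 4 3 13 15 5 1)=[11, 0, 2, 13, 3, 1, 4, 7, 8, 9, 10, 14, 16, 15, 12, 5, 6]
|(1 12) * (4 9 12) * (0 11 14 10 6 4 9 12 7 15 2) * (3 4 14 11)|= 9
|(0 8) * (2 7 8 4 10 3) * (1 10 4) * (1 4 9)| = 9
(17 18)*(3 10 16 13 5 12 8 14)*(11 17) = (3 10 16 13 5 12 8 14)(11 17 18) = [0, 1, 2, 10, 4, 12, 6, 7, 14, 9, 16, 17, 8, 5, 3, 15, 13, 18, 11]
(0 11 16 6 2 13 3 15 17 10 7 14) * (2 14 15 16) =(0 11 2 13 3 16 6 14)(7 15 17 10) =[11, 1, 13, 16, 4, 5, 14, 15, 8, 9, 7, 2, 12, 3, 0, 17, 6, 10]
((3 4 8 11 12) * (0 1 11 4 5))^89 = (0 5 3 12 11 1)(4 8)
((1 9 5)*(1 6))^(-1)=(1 6 5 9)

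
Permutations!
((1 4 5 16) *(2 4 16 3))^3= (1 16)(2 3 5 4)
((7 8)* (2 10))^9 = (2 10)(7 8)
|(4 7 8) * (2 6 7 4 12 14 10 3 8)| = 15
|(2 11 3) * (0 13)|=6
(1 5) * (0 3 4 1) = (0 3 4 1 5) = [3, 5, 2, 4, 1, 0]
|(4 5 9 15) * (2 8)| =4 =|(2 8)(4 5 9 15)|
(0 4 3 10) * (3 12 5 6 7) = [4, 1, 2, 10, 12, 6, 7, 3, 8, 9, 0, 11, 5] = (0 4 12 5 6 7 3 10)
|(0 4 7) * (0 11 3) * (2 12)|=|(0 4 7 11 3)(2 12)|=10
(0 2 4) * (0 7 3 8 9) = (0 2 4 7 3 8 9) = [2, 1, 4, 8, 7, 5, 6, 3, 9, 0]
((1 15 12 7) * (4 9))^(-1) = ((1 15 12 7)(4 9))^(-1) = (1 7 12 15)(4 9)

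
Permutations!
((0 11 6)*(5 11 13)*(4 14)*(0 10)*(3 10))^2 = ((0 13 5 11 6 3 10)(4 14))^2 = (14)(0 5 6 10 13 11 3)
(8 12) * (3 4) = (3 4)(8 12) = [0, 1, 2, 4, 3, 5, 6, 7, 12, 9, 10, 11, 8]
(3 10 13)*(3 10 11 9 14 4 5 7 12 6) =(3 11 9 14 4 5 7 12 6)(10 13) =[0, 1, 2, 11, 5, 7, 3, 12, 8, 14, 13, 9, 6, 10, 4]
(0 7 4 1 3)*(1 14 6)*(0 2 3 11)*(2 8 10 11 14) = [7, 14, 3, 8, 2, 5, 1, 4, 10, 9, 11, 0, 12, 13, 6] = (0 7 4 2 3 8 10 11)(1 14 6)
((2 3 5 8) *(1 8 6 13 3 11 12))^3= (1 11 8 12 2)(3 13 6 5)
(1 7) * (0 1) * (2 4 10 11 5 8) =(0 1 7)(2 4 10 11 5 8) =[1, 7, 4, 3, 10, 8, 6, 0, 2, 9, 11, 5]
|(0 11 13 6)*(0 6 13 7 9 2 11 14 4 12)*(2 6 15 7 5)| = 12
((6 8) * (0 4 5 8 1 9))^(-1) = ((0 4 5 8 6 1 9))^(-1) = (0 9 1 6 8 5 4)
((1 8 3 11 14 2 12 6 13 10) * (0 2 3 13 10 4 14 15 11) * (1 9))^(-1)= (0 3 14 4 13 8 1 9 10 6 12 2)(11 15)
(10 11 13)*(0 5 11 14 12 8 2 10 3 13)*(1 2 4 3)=(0 5 11)(1 2 10 14 12 8 4 3 13)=[5, 2, 10, 13, 3, 11, 6, 7, 4, 9, 14, 0, 8, 1, 12]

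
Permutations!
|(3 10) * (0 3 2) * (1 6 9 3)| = 7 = |(0 1 6 9 3 10 2)|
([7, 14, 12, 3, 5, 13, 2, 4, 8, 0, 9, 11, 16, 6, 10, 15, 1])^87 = [1, 6, 4, 3, 10, 9, 7, 14, 8, 16, 12, 11, 5, 0, 2, 15, 13]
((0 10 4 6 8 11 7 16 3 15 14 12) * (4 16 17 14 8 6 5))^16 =(0 8 12 15 14 3 17 16 7 10 11)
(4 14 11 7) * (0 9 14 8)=(0 9 14 11 7 4 8)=[9, 1, 2, 3, 8, 5, 6, 4, 0, 14, 10, 7, 12, 13, 11]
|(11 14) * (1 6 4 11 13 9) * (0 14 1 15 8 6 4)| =21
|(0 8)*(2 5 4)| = 6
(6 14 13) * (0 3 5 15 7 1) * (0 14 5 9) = (0 3 9)(1 14 13 6 5 15 7) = [3, 14, 2, 9, 4, 15, 5, 1, 8, 0, 10, 11, 12, 6, 13, 7]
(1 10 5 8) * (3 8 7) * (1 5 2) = (1 10 2)(3 8 5 7) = [0, 10, 1, 8, 4, 7, 6, 3, 5, 9, 2]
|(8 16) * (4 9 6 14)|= |(4 9 6 14)(8 16)|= 4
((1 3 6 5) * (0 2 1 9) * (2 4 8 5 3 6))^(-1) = (0 9 5 8 4)(1 2 3 6)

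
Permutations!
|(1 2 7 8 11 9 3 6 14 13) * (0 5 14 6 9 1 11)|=|(0 5 14 13 11 1 2 7 8)(3 9)|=18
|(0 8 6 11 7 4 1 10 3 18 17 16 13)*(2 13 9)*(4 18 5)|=|(0 8 6 11 7 18 17 16 9 2 13)(1 10 3 5 4)|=55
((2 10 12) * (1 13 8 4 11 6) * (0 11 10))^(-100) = (13)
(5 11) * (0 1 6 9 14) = (0 1 6 9 14)(5 11) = [1, 6, 2, 3, 4, 11, 9, 7, 8, 14, 10, 5, 12, 13, 0]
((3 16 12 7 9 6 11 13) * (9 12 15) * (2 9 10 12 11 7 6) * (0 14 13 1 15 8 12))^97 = ((0 14 13 3 16 8 12 6 7 11 1 15 10)(2 9))^97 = (0 12 10 8 15 16 1 3 11 13 7 14 6)(2 9)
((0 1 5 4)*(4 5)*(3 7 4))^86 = (0 1 3 7 4)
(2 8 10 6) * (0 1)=[1, 0, 8, 3, 4, 5, 2, 7, 10, 9, 6]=(0 1)(2 8 10 6)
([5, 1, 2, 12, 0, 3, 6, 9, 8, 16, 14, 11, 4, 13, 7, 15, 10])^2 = [3, 1, 2, 4, 5, 12, 6, 16, 8, 10, 7, 11, 0, 13, 9, 15, 14]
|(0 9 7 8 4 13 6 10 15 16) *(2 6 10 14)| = |(0 9 7 8 4 13 10 15 16)(2 6 14)| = 9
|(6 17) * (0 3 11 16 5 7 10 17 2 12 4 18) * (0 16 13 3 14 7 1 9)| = |(0 14 7 10 17 6 2 12 4 18 16 5 1 9)(3 11 13)| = 42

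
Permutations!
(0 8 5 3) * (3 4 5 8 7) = (8)(0 7 3)(4 5) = [7, 1, 2, 0, 5, 4, 6, 3, 8]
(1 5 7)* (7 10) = (1 5 10 7) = [0, 5, 2, 3, 4, 10, 6, 1, 8, 9, 7]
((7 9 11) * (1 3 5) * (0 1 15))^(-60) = (15)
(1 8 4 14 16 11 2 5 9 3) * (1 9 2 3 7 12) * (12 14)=(1 8 4 12)(2 5)(3 9 7 14 16 11)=[0, 8, 5, 9, 12, 2, 6, 14, 4, 7, 10, 3, 1, 13, 16, 15, 11]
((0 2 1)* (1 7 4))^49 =((0 2 7 4 1))^49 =(0 1 4 7 2)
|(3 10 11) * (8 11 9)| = 5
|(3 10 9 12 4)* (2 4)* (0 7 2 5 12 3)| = |(0 7 2 4)(3 10 9)(5 12)| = 12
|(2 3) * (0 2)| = 3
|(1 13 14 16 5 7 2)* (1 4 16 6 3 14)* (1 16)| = |(1 13 16 5 7 2 4)(3 14 6)| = 21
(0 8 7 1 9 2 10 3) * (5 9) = [8, 5, 10, 0, 4, 9, 6, 1, 7, 2, 3] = (0 8 7 1 5 9 2 10 3)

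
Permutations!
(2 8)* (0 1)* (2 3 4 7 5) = (0 1)(2 8 3 4 7 5) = [1, 0, 8, 4, 7, 2, 6, 5, 3]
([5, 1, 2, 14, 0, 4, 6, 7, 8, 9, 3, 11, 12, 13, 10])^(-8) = [5, 1, 2, 14, 0, 4, 6, 7, 8, 9, 3, 11, 12, 13, 10]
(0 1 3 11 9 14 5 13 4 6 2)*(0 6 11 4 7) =(0 1 3 4 11 9 14 5 13 7)(2 6) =[1, 3, 6, 4, 11, 13, 2, 0, 8, 14, 10, 9, 12, 7, 5]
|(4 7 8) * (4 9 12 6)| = 6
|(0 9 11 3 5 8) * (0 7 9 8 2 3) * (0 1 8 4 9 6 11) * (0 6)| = 24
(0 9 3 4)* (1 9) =(0 1 9 3 4) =[1, 9, 2, 4, 0, 5, 6, 7, 8, 3]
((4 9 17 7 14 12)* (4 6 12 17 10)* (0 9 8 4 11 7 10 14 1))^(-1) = ((0 9 14 17 10 11 7 1)(4 8)(6 12))^(-1) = (0 1 7 11 10 17 14 9)(4 8)(6 12)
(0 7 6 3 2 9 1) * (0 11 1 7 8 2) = (0 8 2 9 7 6 3)(1 11) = [8, 11, 9, 0, 4, 5, 3, 6, 2, 7, 10, 1]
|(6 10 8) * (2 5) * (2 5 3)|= |(2 3)(6 10 8)|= 6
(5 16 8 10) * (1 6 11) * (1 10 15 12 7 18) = (1 6 11 10 5 16 8 15 12 7 18) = [0, 6, 2, 3, 4, 16, 11, 18, 15, 9, 5, 10, 7, 13, 14, 12, 8, 17, 1]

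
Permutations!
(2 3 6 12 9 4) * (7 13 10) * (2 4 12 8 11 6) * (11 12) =(2 3)(6 8 12 9 11)(7 13 10) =[0, 1, 3, 2, 4, 5, 8, 13, 12, 11, 7, 6, 9, 10]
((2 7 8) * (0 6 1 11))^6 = ((0 6 1 11)(2 7 8))^6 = (0 1)(6 11)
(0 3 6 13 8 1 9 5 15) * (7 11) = [3, 9, 2, 6, 4, 15, 13, 11, 1, 5, 10, 7, 12, 8, 14, 0] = (0 3 6 13 8 1 9 5 15)(7 11)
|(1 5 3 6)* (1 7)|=5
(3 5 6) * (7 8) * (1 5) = (1 5 6 3)(7 8) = [0, 5, 2, 1, 4, 6, 3, 8, 7]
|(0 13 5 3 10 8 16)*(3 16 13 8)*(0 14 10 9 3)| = |(0 8 13 5 16 14 10)(3 9)| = 14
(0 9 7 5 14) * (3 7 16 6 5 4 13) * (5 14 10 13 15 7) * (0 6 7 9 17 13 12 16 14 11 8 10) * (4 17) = (0 4 15 9 14 6 11 8 10 12 16 7 17 13 3 5) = [4, 1, 2, 5, 15, 0, 11, 17, 10, 14, 12, 8, 16, 3, 6, 9, 7, 13]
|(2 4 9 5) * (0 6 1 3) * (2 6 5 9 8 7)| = |(9)(0 5 6 1 3)(2 4 8 7)| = 20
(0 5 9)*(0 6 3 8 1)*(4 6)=(0 5 9 4 6 3 8 1)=[5, 0, 2, 8, 6, 9, 3, 7, 1, 4]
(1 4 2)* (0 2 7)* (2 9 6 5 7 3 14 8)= [9, 4, 1, 14, 3, 7, 5, 0, 2, 6, 10, 11, 12, 13, 8]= (0 9 6 5 7)(1 4 3 14 8 2)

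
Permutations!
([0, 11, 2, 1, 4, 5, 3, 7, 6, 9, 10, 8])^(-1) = [0, 3, 2, 6, 4, 5, 8, 7, 11, 9, 10, 1]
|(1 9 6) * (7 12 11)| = 3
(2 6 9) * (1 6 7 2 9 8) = (9)(1 6 8)(2 7) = [0, 6, 7, 3, 4, 5, 8, 2, 1, 9]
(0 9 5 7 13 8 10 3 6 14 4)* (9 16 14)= (0 16 14 4)(3 6 9 5 7 13 8 10)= [16, 1, 2, 6, 0, 7, 9, 13, 10, 5, 3, 11, 12, 8, 4, 15, 14]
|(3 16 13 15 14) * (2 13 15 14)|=|(2 13 14 3 16 15)|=6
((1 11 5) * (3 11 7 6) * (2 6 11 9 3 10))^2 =(1 11)(2 10 6)(5 7)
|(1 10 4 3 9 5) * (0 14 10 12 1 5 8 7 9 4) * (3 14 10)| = |(0 10)(1 12)(3 4 14)(7 9 8)| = 6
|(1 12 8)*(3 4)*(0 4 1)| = |(0 4 3 1 12 8)| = 6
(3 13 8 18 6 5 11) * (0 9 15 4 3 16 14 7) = (0 9 15 4 3 13 8 18 6 5 11 16 14 7) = [9, 1, 2, 13, 3, 11, 5, 0, 18, 15, 10, 16, 12, 8, 7, 4, 14, 17, 6]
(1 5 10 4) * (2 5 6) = (1 6 2 5 10 4) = [0, 6, 5, 3, 1, 10, 2, 7, 8, 9, 4]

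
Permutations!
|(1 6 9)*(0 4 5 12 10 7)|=6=|(0 4 5 12 10 7)(1 6 9)|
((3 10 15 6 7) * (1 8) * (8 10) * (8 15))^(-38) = ((1 10 8)(3 15 6 7))^(-38) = (1 10 8)(3 6)(7 15)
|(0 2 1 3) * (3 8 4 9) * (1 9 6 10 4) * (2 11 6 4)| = 14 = |(0 11 6 10 2 9 3)(1 8)|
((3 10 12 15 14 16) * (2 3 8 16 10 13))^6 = ((2 3 13)(8 16)(10 12 15 14))^6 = (16)(10 15)(12 14)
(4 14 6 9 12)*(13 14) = (4 13 14 6 9 12) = [0, 1, 2, 3, 13, 5, 9, 7, 8, 12, 10, 11, 4, 14, 6]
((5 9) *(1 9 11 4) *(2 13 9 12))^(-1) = (1 4 11 5 9 13 2 12)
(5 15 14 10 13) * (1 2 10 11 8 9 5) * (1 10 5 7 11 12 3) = (1 2 5 15 14 12 3)(7 11 8 9)(10 13) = [0, 2, 5, 1, 4, 15, 6, 11, 9, 7, 13, 8, 3, 10, 12, 14]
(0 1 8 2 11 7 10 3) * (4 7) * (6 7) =(0 1 8 2 11 4 6 7 10 3) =[1, 8, 11, 0, 6, 5, 7, 10, 2, 9, 3, 4]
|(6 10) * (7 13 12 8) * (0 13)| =|(0 13 12 8 7)(6 10)| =10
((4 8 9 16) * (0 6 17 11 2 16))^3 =((0 6 17 11 2 16 4 8 9))^3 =(0 11 4)(2 8 6)(9 17 16)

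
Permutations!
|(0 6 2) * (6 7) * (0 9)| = |(0 7 6 2 9)| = 5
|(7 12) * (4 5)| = 2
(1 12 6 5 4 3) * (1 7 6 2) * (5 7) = (1 12 2)(3 5 4)(6 7) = [0, 12, 1, 5, 3, 4, 7, 6, 8, 9, 10, 11, 2]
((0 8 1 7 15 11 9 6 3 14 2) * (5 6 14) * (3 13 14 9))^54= ((0 8 1 7 15 11 3 5 6 13 14 2))^54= (0 3)(1 6)(2 11)(5 8)(7 13)(14 15)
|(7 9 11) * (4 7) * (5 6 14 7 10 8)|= 9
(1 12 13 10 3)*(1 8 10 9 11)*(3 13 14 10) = [0, 12, 2, 8, 4, 5, 6, 7, 3, 11, 13, 1, 14, 9, 10] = (1 12 14 10 13 9 11)(3 8)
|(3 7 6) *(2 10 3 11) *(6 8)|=|(2 10 3 7 8 6 11)|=7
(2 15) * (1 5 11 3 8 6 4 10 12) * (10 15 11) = (1 5 10 12)(2 11 3 8 6 4 15) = [0, 5, 11, 8, 15, 10, 4, 7, 6, 9, 12, 3, 1, 13, 14, 2]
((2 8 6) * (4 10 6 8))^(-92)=(10)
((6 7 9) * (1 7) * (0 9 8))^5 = ((0 9 6 1 7 8))^5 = (0 8 7 1 6 9)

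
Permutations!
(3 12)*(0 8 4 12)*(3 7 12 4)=[8, 1, 2, 0, 4, 5, 6, 12, 3, 9, 10, 11, 7]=(0 8 3)(7 12)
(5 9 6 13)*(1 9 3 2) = [0, 9, 1, 2, 4, 3, 13, 7, 8, 6, 10, 11, 12, 5] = (1 9 6 13 5 3 2)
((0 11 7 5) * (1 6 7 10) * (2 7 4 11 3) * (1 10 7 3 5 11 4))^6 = ((0 5)(1 6)(2 3)(7 11))^6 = (11)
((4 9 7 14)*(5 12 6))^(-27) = (4 9 7 14)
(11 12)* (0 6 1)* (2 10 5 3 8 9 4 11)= (0 6 1)(2 10 5 3 8 9 4 11 12)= [6, 0, 10, 8, 11, 3, 1, 7, 9, 4, 5, 12, 2]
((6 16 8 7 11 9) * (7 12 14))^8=(16)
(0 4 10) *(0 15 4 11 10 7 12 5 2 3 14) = (0 11 10 15 4 7 12 5 2 3 14) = [11, 1, 3, 14, 7, 2, 6, 12, 8, 9, 15, 10, 5, 13, 0, 4]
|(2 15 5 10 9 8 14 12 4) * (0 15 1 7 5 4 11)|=13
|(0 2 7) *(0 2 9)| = 2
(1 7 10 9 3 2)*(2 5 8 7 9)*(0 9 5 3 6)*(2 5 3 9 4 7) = [4, 3, 1, 9, 7, 8, 0, 10, 2, 6, 5] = (0 4 7 10 5 8 2 1 3 9 6)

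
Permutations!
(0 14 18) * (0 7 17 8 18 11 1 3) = (0 14 11 1 3)(7 17 8 18) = [14, 3, 2, 0, 4, 5, 6, 17, 18, 9, 10, 1, 12, 13, 11, 15, 16, 8, 7]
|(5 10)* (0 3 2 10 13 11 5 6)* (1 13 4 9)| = 30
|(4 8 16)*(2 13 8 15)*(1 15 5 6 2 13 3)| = 10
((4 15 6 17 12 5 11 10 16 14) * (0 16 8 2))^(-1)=(0 2 8 10 11 5 12 17 6 15 4 14 16)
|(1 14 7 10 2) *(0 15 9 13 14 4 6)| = 11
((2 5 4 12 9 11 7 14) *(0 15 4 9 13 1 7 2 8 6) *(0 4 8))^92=(0 8 4 13 7)(1 14 15 6 12)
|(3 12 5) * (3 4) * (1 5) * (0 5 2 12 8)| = |(0 5 4 3 8)(1 2 12)| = 15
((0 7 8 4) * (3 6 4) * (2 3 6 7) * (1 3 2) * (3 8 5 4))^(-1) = ((0 1 8 6 3 7 5 4))^(-1) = (0 4 5 7 3 6 8 1)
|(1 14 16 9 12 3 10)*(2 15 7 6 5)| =35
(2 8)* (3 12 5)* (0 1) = [1, 0, 8, 12, 4, 3, 6, 7, 2, 9, 10, 11, 5] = (0 1)(2 8)(3 12 5)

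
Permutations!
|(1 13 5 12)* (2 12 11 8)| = 7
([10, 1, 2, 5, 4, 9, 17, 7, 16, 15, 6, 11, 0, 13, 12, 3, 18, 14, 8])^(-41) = [10, 1, 2, 15, 4, 3, 17, 7, 16, 5, 6, 11, 0, 13, 12, 9, 18, 14, 8]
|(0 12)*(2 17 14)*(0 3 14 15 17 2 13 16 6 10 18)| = 18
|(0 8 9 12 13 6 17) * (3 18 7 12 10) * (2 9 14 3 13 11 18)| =|(0 8 14 3 2 9 10 13 6 17)(7 12 11 18)| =20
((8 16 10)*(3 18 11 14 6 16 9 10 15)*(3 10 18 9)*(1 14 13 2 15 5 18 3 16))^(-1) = (1 6 14)(2 13 11 18 5 16 8 10 15)(3 9)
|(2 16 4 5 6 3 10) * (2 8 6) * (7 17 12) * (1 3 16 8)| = |(1 3 10)(2 8 6 16 4 5)(7 17 12)| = 6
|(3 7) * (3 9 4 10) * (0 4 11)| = 7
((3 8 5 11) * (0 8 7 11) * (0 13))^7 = (0 13 5 8)(3 7 11)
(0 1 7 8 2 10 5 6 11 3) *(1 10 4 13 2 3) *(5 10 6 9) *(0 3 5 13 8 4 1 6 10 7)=(0 10 7 4 8 5 9 13 2 1)(6 11)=[10, 0, 1, 3, 8, 9, 11, 4, 5, 13, 7, 6, 12, 2]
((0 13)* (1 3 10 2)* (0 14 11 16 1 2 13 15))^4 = ((0 15)(1 3 10 13 14 11 16))^4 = (1 14 3 11 10 16 13)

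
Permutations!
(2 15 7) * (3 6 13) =(2 15 7)(3 6 13) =[0, 1, 15, 6, 4, 5, 13, 2, 8, 9, 10, 11, 12, 3, 14, 7]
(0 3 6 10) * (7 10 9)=(0 3 6 9 7 10)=[3, 1, 2, 6, 4, 5, 9, 10, 8, 7, 0]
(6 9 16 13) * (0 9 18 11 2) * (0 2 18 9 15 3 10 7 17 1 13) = (0 15 3 10 7 17 1 13 6 9 16)(11 18) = [15, 13, 2, 10, 4, 5, 9, 17, 8, 16, 7, 18, 12, 6, 14, 3, 0, 1, 11]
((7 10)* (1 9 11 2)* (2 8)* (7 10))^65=((1 9 11 8 2))^65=(11)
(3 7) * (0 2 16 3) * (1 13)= (0 2 16 3 7)(1 13)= [2, 13, 16, 7, 4, 5, 6, 0, 8, 9, 10, 11, 12, 1, 14, 15, 3]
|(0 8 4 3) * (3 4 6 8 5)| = 6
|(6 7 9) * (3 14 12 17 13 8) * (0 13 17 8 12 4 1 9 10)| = 12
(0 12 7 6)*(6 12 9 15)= (0 9 15 6)(7 12)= [9, 1, 2, 3, 4, 5, 0, 12, 8, 15, 10, 11, 7, 13, 14, 6]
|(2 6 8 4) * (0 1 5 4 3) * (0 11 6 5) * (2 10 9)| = |(0 1)(2 5 4 10 9)(3 11 6 8)| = 20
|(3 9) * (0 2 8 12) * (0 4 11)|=|(0 2 8 12 4 11)(3 9)|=6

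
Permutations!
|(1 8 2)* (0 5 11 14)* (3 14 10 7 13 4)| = |(0 5 11 10 7 13 4 3 14)(1 8 2)| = 9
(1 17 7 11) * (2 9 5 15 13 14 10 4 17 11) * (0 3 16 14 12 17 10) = [3, 11, 9, 16, 10, 15, 6, 2, 8, 5, 4, 1, 17, 12, 0, 13, 14, 7] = (0 3 16 14)(1 11)(2 9 5 15 13 12 17 7)(4 10)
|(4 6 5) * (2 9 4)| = 5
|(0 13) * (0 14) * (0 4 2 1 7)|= |(0 13 14 4 2 1 7)|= 7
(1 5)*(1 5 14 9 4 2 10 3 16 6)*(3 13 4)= [0, 14, 10, 16, 2, 5, 1, 7, 8, 3, 13, 11, 12, 4, 9, 15, 6]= (1 14 9 3 16 6)(2 10 13 4)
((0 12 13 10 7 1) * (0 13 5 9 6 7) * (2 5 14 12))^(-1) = ((0 2 5 9 6 7 1 13 10)(12 14))^(-1) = (0 10 13 1 7 6 9 5 2)(12 14)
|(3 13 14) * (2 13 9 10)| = |(2 13 14 3 9 10)| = 6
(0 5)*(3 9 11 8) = (0 5)(3 9 11 8) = [5, 1, 2, 9, 4, 0, 6, 7, 3, 11, 10, 8]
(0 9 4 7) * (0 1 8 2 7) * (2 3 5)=[9, 8, 7, 5, 0, 2, 6, 1, 3, 4]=(0 9 4)(1 8 3 5 2 7)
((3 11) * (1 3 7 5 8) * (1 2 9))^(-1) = ((1 3 11 7 5 8 2 9))^(-1) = (1 9 2 8 5 7 11 3)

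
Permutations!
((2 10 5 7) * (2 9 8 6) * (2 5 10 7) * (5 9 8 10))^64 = ((2 7 8 6 9 10 5))^64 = (2 7 8 6 9 10 5)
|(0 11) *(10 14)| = 2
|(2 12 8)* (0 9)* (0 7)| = 3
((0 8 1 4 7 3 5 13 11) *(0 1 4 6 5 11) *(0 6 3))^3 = ((0 8 4 7)(1 3 11)(5 13 6))^3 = (13)(0 7 4 8)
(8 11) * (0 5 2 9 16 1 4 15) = (0 5 2 9 16 1 4 15)(8 11) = [5, 4, 9, 3, 15, 2, 6, 7, 11, 16, 10, 8, 12, 13, 14, 0, 1]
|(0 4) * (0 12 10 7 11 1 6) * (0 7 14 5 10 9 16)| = 60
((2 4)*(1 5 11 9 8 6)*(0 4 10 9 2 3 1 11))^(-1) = (0 5 1 3 4)(2 11 6 8 9 10)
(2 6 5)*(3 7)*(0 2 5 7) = (0 2 6 7 3) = [2, 1, 6, 0, 4, 5, 7, 3]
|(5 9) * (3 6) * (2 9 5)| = 2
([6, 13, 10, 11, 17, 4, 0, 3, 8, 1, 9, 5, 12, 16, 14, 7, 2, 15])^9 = (0 6)(1 2)(3 5 17 7 11 4 15)(9 16)(10 13)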